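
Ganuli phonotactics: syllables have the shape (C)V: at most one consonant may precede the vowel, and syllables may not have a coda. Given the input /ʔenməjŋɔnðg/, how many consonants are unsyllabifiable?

Syllabifying with onset maximization leaves /n/, /j/, /n/, /ð/, /g/ stranded (no codas are permitted; onsets are limited to one consonant).

5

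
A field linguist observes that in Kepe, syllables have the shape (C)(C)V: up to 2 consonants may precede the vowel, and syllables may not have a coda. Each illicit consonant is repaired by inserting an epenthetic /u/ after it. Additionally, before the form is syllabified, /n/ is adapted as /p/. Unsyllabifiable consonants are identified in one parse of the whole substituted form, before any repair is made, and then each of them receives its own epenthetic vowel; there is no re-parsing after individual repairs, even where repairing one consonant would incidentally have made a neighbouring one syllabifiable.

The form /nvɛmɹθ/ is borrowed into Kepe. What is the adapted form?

Substitution: /n/ → /p/, giving /pvɛmɹθ/.
Under (C)(C)V, the unsyllabifiable consonants are /m/, /ɹ/, /θ/ (no codas are permitted; onsets may contain at most 2 consonants).
Epenthesis after each stranded consonant: /m/ → /mu/, /ɹ/ → /ɹu/, /θ/ → /θu/.

pvɛmuɹuθu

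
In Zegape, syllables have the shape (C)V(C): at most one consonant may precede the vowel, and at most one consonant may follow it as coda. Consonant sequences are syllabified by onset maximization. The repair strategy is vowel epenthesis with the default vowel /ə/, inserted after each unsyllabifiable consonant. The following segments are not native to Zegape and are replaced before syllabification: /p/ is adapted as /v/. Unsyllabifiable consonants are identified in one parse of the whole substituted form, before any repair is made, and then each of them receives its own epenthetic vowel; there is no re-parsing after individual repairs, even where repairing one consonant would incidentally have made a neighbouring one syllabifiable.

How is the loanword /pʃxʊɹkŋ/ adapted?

Substitution: /p/ → /v/, giving /vʃxʊɹkŋ/.
Under (C)V(C), the unsyllabifiable consonants are /v/, /ʃ/, /k/, /ŋ/ (at most one coda consonant is licensed; onsets are limited to one consonant).
Each unlicensed consonant becomes the onset of a new syllable: /v/ → /və/, /ʃ/ → /ʃə/, /k/ → /kə/, /ŋ/ → /ŋə/.

vəʃəxʊɹkəŋə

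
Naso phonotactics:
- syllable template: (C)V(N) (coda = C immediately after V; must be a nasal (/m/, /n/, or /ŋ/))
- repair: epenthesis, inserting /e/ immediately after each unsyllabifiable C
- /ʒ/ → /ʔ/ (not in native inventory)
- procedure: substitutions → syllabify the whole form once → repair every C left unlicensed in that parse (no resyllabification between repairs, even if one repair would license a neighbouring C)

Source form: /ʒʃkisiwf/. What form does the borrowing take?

Substitution: /ʒ/ → /ʔ/, giving /ʔʃkisiwf/.
The consonants /ʔ/, /ʃ/, /w/, /f/ cannot be parsed into a legal (C)V(N) syllable (only a nasal (/m/, /n/, or /ŋ/) is licensed in coda position; onsets are limited to one consonant).
Inserting the epenthetic vowel yields /ʔ/ → /ʔe/, /ʃ/ → /ʃe/, /w/ → /we/, /f/ → /fe/.

ʔeʃekisiwefe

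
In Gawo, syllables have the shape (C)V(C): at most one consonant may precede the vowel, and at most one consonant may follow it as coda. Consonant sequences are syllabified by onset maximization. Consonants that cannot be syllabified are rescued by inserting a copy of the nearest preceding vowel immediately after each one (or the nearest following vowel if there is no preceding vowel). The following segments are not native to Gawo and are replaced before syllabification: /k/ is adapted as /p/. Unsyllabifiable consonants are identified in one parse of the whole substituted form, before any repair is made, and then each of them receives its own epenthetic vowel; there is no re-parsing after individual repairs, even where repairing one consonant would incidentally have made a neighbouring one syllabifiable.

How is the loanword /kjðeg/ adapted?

Substitution: /k/ → /p/, giving /pjðeg/.
Under (C)V(C), the unsyllabifiable consonants are /p/, /j/ (at most one coda consonant is licensed; onsets are limited to one consonant).
Each unlicensed consonant becomes the onset of a new syllable: /p/ → /pe/, /j/ → /je/.

pejeðeg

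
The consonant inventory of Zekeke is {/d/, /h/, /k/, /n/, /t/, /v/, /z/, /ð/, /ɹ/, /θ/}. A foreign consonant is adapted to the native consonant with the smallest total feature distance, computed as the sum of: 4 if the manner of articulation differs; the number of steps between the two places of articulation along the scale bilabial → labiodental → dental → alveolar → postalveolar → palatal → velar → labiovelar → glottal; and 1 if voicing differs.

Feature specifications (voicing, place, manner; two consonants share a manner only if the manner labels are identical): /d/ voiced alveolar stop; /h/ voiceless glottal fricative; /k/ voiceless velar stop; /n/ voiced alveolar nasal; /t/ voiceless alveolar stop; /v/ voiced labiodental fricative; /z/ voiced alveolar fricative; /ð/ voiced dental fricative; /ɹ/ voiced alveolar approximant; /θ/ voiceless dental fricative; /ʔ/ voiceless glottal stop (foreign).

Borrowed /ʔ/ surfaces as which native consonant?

/k/ is closest: same manner (stop), place distance 2 (glottal→velar), same voicing; total 2. Next closest is /h/ at distance 4.

k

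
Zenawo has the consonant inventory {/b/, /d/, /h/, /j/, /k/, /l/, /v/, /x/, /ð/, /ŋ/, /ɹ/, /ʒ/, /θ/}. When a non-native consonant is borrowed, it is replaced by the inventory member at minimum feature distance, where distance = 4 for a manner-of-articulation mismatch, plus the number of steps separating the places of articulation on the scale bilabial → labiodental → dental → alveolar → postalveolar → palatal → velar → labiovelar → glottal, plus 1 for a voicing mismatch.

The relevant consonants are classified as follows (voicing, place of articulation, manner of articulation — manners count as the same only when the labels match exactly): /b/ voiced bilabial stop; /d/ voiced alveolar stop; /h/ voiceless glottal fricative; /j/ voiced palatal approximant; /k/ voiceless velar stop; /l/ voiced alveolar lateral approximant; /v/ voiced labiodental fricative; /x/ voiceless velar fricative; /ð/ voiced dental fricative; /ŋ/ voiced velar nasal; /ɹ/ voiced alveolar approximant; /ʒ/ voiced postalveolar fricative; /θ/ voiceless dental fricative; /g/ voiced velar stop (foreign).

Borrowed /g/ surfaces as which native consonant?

/k/ is closest: same manner (stop), place distance 0 (velar→velar), voicing differs (+1); total 1. Next closest is /d/ at distance 3.

k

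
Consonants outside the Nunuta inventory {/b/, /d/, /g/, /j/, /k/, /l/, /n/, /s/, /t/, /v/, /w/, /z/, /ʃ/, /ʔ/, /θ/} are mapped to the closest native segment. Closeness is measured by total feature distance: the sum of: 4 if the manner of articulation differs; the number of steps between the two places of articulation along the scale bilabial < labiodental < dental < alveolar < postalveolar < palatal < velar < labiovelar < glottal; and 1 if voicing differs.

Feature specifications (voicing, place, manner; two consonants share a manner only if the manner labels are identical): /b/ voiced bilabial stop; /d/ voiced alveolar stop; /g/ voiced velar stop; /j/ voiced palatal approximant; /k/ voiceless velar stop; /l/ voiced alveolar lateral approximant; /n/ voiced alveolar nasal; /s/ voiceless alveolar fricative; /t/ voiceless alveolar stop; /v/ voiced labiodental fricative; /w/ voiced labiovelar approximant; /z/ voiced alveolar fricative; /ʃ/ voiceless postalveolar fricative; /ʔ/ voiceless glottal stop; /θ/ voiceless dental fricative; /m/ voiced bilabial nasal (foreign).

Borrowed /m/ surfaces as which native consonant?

/n/ is closest: same manner (nasal), place distance 3 (bilabial→alveolar), same voicing; total 3. Next closest is /b/ at distance 4.

n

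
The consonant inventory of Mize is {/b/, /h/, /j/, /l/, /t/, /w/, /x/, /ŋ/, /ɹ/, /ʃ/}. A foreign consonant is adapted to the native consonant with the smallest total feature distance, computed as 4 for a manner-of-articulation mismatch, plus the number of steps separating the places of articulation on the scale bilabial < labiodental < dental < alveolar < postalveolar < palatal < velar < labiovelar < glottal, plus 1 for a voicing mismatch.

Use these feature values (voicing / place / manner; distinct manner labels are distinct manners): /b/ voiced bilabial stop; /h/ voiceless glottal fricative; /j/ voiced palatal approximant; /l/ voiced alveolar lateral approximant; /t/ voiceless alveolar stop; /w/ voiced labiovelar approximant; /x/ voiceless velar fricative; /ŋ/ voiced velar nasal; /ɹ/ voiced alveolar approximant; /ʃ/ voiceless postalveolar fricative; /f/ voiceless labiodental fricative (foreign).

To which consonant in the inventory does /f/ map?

/ʃ/ is closest: same manner (fricative), place distance 3 (labiodental→postalveolar), same voicing; total 3. Next closest is /x/ at distance 5.

ʃ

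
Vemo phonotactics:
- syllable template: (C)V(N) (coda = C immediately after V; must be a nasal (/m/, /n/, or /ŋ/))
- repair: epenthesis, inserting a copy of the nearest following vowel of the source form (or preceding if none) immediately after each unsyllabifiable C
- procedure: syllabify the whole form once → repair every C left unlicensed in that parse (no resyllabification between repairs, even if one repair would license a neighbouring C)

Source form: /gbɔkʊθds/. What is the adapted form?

gɔbɔkʊθʊdʊsʊ

The consonants /g/, /θ/, /d/, /s/ cannot be parsed into a legal (C)V(N) syllable (only a nasal (/m/, /n/, or /ŋ/) is licensed in coda position; onsets are limited to one consonant).
Epenthesis after each stranded consonant: /g/ → /gɔ/, /θ/ → /θʊ/, /d/ → /dʊ/, /s/ → /sʊ/.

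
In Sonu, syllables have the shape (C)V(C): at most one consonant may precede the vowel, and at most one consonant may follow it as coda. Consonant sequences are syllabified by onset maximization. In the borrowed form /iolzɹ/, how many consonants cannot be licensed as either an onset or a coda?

Syllabifying with onset maximization leaves /z/, /ɹ/ stranded (at most one coda consonant is licensed; onsets are limited to one consonant).

2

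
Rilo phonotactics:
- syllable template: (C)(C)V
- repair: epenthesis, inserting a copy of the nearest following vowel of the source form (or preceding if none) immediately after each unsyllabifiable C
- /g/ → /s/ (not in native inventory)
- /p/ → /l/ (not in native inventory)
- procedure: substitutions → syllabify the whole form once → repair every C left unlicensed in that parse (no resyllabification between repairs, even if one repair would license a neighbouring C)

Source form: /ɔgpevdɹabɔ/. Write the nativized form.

Substitution: /g/ → /s/, /p/ → /l/, giving /ɔslevdɹabɔ/.
Syllabifying with onset maximization leaves /v/ stranded (no codas are permitted; onsets may contain at most 2 consonants).
Each unlicensed consonant becomes the onset of a new syllable: /v/ → /va/.

ɔslevadɹabɔ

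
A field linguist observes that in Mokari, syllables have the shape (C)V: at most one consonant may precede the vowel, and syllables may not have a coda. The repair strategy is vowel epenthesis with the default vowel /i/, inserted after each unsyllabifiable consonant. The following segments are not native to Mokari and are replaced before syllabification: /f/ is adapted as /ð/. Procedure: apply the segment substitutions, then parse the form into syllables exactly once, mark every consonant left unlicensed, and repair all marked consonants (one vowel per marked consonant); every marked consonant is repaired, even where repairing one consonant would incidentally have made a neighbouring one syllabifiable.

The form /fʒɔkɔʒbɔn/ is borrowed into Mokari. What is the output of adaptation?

ðiʒɔkɔʒibɔni

Substitution: /f/ → /ð/, giving /ðʒɔkɔʒbɔn/.
Syllabifying with onset maximization leaves /ð/, /ʒ/, /n/ stranded (no codas are permitted; onsets are limited to one consonant).
Epenthesis after each stranded consonant: /ð/ → /ði/, /ʒ/ → /ʒi/, /n/ → /ni/.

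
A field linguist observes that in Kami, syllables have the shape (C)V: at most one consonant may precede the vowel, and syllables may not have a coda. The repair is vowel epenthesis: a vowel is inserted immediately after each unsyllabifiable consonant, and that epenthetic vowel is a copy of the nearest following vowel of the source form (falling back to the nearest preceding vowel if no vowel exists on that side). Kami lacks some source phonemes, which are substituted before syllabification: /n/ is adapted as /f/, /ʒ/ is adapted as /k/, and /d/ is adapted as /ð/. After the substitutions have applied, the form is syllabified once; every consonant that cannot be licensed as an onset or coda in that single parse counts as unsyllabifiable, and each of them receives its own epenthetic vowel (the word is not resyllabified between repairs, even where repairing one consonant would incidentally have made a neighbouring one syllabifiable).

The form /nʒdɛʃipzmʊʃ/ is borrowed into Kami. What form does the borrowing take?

Substitution: /n/ → /f/, /ʒ/ → /k/, /d/ → /ð/, giving /fkðɛʃipzmʊʃ/.
Syllabifying with onset maximization leaves /f/, /k/, /p/, /z/, /ʃ/ stranded (no codas are permitted; onsets are limited to one consonant).
Inserting the epenthetic vowel yields /f/ → /fɛ/, /k/ → /kɛ/, /p/ → /pʊ/, /z/ → /zʊ/, /ʃ/ → /ʃʊ/.

fɛkɛðɛʃipʊzʊmʊʃʊ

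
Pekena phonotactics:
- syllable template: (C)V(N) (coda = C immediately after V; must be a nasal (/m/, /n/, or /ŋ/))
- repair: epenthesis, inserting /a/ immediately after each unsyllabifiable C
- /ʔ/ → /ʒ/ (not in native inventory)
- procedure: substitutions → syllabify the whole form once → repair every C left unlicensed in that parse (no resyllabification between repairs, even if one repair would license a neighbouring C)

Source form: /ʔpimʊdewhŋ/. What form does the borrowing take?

Substitution: /ʔ/ → /ʒ/, giving /ʒpimʊdewhŋ/.
Under (C)V(N), the unsyllabifiable consonants are /ʒ/, /w/, /h/, /ŋ/ (only a nasal (/m/, /n/, or /ŋ/) is licensed in coda position; onsets are limited to one consonant).
Each unlicensed consonant becomes the onset of a new syllable: /ʒ/ → /ʒa/, /w/ → /wa/, /h/ → /ha/, /ŋ/ → /ŋa/.

ʒapimʊdewahaŋa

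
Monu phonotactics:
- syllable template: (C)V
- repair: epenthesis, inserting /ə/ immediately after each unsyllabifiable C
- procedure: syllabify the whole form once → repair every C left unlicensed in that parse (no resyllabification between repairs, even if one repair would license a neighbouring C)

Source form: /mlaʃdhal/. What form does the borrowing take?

məlaʃədəhalə

Under (C)V, the unsyllabifiable consonants are /m/, /ʃ/, /d/, /l/ (no codas are permitted; onsets are limited to one consonant).
Epenthesis after each stranded consonant: /m/ → /mə/, /ʃ/ → /ʃə/, /d/ → /də/, /l/ → /lə/.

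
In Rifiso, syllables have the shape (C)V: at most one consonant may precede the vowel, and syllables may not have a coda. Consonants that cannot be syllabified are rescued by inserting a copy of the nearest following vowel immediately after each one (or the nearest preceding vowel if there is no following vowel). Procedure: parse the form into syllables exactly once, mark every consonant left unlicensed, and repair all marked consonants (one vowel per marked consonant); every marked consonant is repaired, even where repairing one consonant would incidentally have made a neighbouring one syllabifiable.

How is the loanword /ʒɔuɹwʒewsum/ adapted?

ʒɔuɹeweʒewusumu

Syllabifying with onset maximization leaves /ɹ/, /w/, /w/, /m/ stranded (no codas are permitted; onsets are limited to one consonant).
Inserting the epenthetic vowel yields /ɹ/ → /ɹe/, /w/ → /we/, /w/ → /wu/, /m/ → /mu/.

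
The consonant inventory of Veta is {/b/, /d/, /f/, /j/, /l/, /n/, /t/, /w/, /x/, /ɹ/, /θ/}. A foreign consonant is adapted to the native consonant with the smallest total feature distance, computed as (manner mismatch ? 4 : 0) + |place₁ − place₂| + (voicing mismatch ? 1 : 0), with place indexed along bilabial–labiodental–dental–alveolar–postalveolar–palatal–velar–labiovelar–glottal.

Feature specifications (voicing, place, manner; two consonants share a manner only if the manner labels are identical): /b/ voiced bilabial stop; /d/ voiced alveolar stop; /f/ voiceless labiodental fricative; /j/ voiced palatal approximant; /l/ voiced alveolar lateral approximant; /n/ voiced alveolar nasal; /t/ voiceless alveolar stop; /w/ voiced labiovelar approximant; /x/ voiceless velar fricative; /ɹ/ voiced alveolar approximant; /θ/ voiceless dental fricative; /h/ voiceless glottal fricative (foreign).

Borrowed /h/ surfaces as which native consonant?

x

/x/ is closest: same manner (fricative), place distance 2 (glottal→velar), same voicing; total 2. Next closest is /w/ at distance 6.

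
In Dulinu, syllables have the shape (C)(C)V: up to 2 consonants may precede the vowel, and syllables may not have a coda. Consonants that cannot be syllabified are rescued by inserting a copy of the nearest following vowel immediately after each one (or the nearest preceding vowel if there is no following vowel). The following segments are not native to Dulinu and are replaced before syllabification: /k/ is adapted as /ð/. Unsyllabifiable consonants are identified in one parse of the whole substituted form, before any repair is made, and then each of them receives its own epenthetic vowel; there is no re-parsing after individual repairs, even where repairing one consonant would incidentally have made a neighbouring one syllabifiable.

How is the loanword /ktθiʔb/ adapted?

ðitθiʔibi

Substitution: /k/ → /ð/, giving /ðtθiʔb/.
Under (C)(C)V, the unsyllabifiable consonants are /ð/, /ʔ/, /b/ (no codas are permitted; onsets may contain at most 2 consonants).
Inserting the epenthetic vowel yields /ð/ → /ði/, /ʔ/ → /ʔi/, /b/ → /bi/.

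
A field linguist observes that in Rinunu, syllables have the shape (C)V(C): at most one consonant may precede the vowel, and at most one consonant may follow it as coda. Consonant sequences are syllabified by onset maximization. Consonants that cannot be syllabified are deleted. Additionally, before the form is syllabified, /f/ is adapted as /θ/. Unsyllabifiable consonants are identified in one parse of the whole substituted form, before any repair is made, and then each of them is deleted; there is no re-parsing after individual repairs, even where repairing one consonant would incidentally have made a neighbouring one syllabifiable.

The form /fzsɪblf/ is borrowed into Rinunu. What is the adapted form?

Substitution: /f/ → /θ/, giving /θzsɪblθ/.
Syllabifying with onset maximization leaves /θ/, /z/, /l/, /θ/ stranded (at most one coda consonant is licensed; onsets are limited to one consonant).
Deletion applies to /θ/, /z/, /l/, /θ/.

sɪb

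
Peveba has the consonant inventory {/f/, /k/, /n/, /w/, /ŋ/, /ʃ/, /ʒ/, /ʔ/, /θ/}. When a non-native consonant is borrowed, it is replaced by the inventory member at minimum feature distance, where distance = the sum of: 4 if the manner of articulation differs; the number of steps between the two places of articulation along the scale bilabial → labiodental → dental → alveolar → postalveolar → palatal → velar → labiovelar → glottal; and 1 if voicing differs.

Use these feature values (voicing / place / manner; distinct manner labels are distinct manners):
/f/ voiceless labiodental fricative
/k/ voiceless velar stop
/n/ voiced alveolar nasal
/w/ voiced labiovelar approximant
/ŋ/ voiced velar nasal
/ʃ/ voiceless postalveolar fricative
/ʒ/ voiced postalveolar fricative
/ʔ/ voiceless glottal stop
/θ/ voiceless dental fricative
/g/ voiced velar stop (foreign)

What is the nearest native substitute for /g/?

/k/ is closest: same manner (stop), place distance 0 (velar→velar), voicing differs (+1); total 1. Next closest is /ʔ/ at distance 3.

k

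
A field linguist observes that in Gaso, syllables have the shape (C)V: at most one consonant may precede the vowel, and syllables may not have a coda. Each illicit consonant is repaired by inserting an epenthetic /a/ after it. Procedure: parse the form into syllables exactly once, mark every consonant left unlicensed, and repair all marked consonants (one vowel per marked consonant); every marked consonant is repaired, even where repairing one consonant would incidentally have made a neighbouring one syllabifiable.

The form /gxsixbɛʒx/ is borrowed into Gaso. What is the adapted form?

Under (C)V, the unsyllabifiable consonants are /g/, /x/, /x/, /ʒ/, /x/ (no codas are permitted; onsets are limited to one consonant).
Epenthesis after each stranded consonant: /g/ → /ga/, /x/ → /xa/, /x/ → /xa/, /ʒ/ → /ʒa/, /x/ → /xa/.

gaxasixabɛʒaxa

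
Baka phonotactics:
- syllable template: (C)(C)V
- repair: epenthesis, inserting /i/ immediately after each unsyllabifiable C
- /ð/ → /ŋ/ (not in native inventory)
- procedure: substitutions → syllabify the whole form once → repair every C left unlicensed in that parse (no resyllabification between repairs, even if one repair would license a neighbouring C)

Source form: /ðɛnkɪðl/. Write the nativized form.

ŋɛnkɪŋili

Substitution: /ð/ → /ŋ/, giving /ŋɛnkɪŋl/.
The consonants /ŋ/, /l/ cannot be parsed into a legal (C)(C)V syllable (no codas are permitted; onsets may contain at most 2 consonants).
Each unlicensed consonant becomes the onset of a new syllable: /ŋ/ → /ŋi/, /l/ → /li/.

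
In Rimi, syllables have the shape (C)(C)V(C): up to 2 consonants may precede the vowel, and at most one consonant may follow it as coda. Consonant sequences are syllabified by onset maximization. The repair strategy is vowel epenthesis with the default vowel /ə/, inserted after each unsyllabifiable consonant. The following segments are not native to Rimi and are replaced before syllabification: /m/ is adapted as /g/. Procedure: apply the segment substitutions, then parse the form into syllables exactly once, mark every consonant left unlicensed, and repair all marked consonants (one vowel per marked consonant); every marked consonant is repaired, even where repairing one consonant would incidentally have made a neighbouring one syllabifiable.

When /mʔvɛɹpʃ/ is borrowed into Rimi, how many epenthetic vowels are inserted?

After substitution the input is /gʔvɛɹpʃ/.
The unsyllabifiable consonants are /g/, /p/, /ʃ/; each receives one epenthetic vowel.

3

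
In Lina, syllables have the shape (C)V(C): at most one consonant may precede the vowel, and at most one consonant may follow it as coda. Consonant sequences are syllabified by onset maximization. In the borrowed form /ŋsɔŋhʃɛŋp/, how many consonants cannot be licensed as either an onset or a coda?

3

The consonants /ŋ/, /h/, /p/ cannot be parsed into a legal (C)V(C) syllable (at most one coda consonant is licensed; onsets are limited to one consonant).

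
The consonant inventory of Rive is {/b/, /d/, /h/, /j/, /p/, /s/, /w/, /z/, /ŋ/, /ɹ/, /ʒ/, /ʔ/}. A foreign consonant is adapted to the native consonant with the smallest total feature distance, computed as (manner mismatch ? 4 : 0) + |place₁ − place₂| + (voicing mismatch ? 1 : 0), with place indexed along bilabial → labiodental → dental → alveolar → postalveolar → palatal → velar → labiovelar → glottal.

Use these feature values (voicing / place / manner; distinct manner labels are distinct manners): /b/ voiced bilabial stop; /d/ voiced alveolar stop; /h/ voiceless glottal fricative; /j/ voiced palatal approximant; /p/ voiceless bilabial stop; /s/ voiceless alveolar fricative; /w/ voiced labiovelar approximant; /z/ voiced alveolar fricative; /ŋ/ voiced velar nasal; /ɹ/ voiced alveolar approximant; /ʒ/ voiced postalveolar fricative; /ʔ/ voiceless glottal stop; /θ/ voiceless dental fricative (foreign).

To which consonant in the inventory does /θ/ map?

s

/s/ is closest: same manner (fricative), place distance 1 (dental→alveolar), same voicing; total 1. Next closest is /z/ at distance 2.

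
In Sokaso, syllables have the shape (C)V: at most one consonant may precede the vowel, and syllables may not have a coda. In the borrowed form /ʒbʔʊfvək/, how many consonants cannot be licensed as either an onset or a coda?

The consonants /ʒ/, /b/, /f/, /k/ cannot be parsed into a legal (C)V syllable (no codas are permitted; onsets are limited to one consonant).

4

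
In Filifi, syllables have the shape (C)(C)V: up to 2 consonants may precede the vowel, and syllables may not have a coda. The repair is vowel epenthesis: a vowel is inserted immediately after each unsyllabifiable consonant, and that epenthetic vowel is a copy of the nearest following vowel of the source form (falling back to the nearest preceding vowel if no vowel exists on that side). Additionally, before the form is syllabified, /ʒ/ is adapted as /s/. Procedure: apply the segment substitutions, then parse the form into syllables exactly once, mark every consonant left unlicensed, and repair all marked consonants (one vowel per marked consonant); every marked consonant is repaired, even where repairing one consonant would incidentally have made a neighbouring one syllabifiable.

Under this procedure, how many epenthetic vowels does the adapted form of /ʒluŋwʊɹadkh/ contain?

3

After substitution the input is /sluŋwʊɹadkh/.
The unsyllabifiable consonants are /d/, /k/, /h/; each receives one epenthetic vowel.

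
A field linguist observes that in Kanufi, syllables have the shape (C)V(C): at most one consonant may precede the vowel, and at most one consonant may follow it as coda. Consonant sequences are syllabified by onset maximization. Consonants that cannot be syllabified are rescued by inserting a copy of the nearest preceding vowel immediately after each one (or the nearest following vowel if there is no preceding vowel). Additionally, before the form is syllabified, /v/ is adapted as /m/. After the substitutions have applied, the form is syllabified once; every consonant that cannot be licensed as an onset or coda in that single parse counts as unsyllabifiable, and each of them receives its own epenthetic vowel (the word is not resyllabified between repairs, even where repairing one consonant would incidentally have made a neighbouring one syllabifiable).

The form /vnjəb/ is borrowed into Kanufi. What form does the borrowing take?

Substitution: /v/ → /m/, giving /mnjəb/.
Syllabifying with onset maximization leaves /m/, /n/ stranded (at most one coda consonant is licensed; onsets are limited to one consonant).
Each unlicensed consonant becomes the onset of a new syllable: /m/ → /mə/, /n/ → /nə/.

mənəjəb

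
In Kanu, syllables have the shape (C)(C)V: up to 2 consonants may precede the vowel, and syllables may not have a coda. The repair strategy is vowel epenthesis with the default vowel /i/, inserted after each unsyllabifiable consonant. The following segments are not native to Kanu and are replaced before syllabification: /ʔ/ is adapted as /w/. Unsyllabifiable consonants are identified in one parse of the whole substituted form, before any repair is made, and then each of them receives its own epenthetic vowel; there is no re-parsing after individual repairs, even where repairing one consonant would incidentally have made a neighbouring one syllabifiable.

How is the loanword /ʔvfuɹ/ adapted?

Substitution: /ʔ/ → /w/, giving /wvfuɹ/.
Under (C)(C)V, the unsyllabifiable consonants are /w/, /ɹ/ (no codas are permitted; onsets may contain at most 2 consonants).
Epenthesis after each stranded consonant: /w/ → /wi/, /ɹ/ → /ɹi/.

wivfuɹi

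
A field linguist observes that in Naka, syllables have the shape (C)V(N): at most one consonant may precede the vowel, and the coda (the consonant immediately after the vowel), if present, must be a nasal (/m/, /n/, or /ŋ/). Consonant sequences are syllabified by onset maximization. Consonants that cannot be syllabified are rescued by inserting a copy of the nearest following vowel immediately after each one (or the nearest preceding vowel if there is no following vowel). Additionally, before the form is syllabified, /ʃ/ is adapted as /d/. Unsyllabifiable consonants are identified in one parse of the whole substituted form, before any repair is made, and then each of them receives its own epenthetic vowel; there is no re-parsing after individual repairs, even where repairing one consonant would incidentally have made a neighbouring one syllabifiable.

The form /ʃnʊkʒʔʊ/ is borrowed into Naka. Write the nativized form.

dʊnʊkʊʒʊʔʊ

Substitution: /ʃ/ → /d/, giving /dnʊkʒʔʊ/.
The consonants /d/, /k/, /ʒ/ cannot be parsed into a legal (C)V(N) syllable (only a nasal (/m/, /n/, or /ŋ/) is licensed in coda position; onsets are limited to one consonant).
Each unlicensed consonant becomes the onset of a new syllable: /d/ → /dʊ/, /k/ → /kʊ/, /ʒ/ → /ʒʊ/.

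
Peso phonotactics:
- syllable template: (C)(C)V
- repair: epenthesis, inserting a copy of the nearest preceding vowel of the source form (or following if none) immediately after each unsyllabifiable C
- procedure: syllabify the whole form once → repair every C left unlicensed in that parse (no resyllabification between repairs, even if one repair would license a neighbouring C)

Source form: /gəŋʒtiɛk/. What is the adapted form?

gəŋəʒtiɛkɛ

Under (C)(C)V, the unsyllabifiable consonants are /ŋ/, /k/ (no codas are permitted; onsets may contain at most 2 consonants).
Epenthesis after each stranded consonant: /ŋ/ → /ŋə/, /k/ → /kɛ/.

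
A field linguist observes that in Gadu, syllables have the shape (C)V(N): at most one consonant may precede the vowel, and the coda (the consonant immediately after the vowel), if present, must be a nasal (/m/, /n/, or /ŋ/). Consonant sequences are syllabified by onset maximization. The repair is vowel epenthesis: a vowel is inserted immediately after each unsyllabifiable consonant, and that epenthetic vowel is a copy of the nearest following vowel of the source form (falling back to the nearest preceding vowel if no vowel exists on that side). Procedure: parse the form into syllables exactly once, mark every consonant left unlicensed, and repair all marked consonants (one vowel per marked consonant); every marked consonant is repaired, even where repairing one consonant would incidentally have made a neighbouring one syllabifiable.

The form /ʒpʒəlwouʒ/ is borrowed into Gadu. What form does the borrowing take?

Syllabifying with onset maximization leaves /ʒ/, /p/, /l/, /ʒ/ stranded (only a nasal (/m/, /n/, or /ŋ/) is licensed in coda position; onsets are limited to one consonant).
Epenthesis after each stranded consonant: /ʒ/ → /ʒə/, /p/ → /pə/, /l/ → /lo/, /ʒ/ → /ʒu/.

ʒəpəʒəlowouʒu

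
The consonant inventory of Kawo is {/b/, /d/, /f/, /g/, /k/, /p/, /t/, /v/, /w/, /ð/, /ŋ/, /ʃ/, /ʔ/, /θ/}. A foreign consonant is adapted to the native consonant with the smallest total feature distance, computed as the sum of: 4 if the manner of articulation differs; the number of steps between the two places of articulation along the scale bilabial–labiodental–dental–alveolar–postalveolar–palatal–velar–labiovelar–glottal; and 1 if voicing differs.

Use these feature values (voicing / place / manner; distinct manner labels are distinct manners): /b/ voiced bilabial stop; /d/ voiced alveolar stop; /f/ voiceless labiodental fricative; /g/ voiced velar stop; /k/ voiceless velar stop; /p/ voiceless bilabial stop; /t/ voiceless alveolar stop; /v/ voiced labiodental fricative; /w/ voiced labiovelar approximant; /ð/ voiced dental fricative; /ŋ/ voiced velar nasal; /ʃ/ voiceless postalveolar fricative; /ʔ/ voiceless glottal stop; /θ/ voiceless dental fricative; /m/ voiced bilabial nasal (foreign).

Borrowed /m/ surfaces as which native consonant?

/b/ is closest: manner differs (nasal→stop, +4), place distance 0 (bilabial→bilabial), same voicing; total 4. Next closest is /p/ at distance 5.

b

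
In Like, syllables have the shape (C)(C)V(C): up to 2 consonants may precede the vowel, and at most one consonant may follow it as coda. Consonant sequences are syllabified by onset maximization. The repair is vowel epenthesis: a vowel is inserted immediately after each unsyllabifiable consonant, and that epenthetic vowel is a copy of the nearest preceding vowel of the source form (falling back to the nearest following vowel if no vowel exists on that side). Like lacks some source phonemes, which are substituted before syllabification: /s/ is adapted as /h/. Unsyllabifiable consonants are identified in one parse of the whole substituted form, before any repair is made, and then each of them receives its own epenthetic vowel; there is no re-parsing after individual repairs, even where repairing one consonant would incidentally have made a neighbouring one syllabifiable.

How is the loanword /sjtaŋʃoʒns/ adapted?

Substitution: /s/ → /h/, giving /hjtaŋʃoʒnh/.
Syllabifying with onset maximization leaves /h/, /n/, /h/ stranded (at most one coda consonant is licensed; onsets may contain at most 2 consonants).
Epenthesis after each stranded consonant: /h/ → /ha/, /n/ → /no/, /h/ → /ho/.

hajtaŋʃoʒnoho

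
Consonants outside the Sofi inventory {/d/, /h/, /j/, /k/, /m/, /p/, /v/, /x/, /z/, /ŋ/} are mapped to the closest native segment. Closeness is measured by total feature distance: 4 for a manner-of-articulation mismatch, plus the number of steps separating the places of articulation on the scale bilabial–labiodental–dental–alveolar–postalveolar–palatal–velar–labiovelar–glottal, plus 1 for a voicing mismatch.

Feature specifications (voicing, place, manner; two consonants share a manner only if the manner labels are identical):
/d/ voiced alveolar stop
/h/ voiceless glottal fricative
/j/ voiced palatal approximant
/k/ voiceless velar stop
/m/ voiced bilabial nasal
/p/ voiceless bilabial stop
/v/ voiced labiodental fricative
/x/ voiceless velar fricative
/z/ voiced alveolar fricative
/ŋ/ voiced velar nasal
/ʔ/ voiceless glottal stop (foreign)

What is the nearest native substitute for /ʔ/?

/k/ is closest: same manner (stop), place distance 2 (glottal→velar), same voicing; total 2. Next closest is /h/ at distance 4.

k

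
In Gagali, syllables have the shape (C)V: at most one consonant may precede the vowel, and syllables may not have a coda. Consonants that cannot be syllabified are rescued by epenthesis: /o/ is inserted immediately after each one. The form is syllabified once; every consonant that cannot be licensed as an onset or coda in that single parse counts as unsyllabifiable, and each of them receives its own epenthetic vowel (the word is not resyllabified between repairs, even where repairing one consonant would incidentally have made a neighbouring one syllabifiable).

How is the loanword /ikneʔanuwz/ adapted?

ikoneʔanuwozo

Syllabifying with onset maximization leaves /k/, /w/, /z/ stranded (no codas are permitted; onsets are limited to one consonant).
Inserting the epenthetic vowel yields /k/ → /ko/, /w/ → /wo/, /z/ → /zo/.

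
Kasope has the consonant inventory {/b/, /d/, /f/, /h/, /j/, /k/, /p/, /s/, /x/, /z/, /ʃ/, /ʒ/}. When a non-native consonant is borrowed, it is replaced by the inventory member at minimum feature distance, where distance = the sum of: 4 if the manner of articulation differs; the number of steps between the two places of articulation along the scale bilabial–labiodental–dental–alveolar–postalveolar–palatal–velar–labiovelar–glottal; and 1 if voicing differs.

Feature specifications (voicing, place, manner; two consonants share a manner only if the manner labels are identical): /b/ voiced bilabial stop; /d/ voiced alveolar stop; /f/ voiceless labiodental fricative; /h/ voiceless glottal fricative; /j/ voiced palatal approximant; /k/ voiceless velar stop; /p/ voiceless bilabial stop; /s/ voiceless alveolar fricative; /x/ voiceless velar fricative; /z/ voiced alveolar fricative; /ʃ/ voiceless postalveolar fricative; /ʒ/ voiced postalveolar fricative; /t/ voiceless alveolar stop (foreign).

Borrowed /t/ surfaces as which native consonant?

d

/d/ is closest: same manner (stop), place distance 0 (alveolar→alveolar), voicing differs (+1); total 1. Next closest is /k/ at distance 3.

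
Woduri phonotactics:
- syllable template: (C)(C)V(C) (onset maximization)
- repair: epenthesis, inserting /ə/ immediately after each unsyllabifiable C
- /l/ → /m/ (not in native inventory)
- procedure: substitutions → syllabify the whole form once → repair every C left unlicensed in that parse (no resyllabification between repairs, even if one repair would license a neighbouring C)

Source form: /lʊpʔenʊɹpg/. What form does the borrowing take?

Substitution: /l/ → /m/, giving /mʊpʔenʊɹpg/.
The consonants /p/, /g/ cannot be parsed into a legal (C)(C)V(C) syllable (at most one coda consonant is licensed; onsets may contain at most 2 consonants).
Inserting the epenthetic vowel yields /p/ → /pə/, /g/ → /gə/.

mʊpʔenʊɹpəgə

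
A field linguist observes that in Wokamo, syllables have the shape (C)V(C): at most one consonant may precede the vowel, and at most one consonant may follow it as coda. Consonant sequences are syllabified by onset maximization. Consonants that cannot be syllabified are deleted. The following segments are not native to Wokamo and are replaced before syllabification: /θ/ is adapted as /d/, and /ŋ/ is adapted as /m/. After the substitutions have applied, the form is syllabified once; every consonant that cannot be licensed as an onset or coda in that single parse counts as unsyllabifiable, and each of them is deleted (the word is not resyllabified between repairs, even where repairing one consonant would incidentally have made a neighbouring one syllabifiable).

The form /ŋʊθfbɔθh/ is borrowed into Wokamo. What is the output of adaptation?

mʊdbɔd

Substitution: /ŋ/ → /m/, /θ/ → /d/, giving /mʊdfbɔdh/.
Syllabifying with onset maximization leaves /f/, /h/ stranded (at most one coda consonant is licensed; onsets are limited to one consonant).
Deletion applies to /f/, /h/.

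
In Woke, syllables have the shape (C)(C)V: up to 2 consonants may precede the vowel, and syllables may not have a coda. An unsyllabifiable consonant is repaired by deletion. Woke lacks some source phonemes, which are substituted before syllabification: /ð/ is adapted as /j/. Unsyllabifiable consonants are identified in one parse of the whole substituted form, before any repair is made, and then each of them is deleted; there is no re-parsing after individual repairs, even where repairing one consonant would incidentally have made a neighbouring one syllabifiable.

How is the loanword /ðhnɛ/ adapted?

hnɛ

Substitution: /ð/ → /j/, giving /jhnɛ/.
Under (C)(C)V, the unsyllabifiable consonants are /j/ (no codas are permitted; onsets may contain at most 2 consonants).
Deleting the stranded consonants removes /j/.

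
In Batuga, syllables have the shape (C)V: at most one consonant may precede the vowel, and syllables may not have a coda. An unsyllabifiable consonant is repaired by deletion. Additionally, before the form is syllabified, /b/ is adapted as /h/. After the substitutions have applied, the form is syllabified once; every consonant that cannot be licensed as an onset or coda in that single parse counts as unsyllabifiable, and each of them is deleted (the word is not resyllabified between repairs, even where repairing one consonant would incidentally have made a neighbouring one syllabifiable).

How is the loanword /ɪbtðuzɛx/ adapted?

Substitution: /b/ → /h/, giving /ɪhtðuzɛx/.
Under (C)V, the unsyllabifiable consonants are /h/, /t/, /x/ (no codas are permitted; onsets are limited to one consonant).
Deletion applies to /h/, /t/, /x/.

ɪðuzɛ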